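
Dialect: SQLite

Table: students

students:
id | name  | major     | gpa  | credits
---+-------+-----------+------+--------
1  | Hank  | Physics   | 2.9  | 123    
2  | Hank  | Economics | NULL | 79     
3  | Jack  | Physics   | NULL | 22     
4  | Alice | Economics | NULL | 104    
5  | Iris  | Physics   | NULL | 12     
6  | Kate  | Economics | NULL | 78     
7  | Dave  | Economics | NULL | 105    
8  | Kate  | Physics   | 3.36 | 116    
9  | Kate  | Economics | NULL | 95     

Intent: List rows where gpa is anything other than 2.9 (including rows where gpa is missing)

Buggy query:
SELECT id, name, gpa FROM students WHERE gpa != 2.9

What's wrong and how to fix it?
Bug: 'gpa != 2.9' is unknown when gpa is NULL, so NULL rows are silently excluded

Fix: Add an explicit OR gpa IS NULL to include the missing-value rows

Corrected query:
SELECT id, name, gpa FROM students WHERE gpa != 2.9 OR gpa IS NULL

Result:
id | name  | gpa 
---+-------+-----
2  | Hank  | NULL
3  | Jack  | NULL
4  | Alice | NULL
5  | Iris  | NULL
6  | Kate  | NULL
7  | Dave  | NULL
8  | Kate  | 3.36
9  | Kate  | NULL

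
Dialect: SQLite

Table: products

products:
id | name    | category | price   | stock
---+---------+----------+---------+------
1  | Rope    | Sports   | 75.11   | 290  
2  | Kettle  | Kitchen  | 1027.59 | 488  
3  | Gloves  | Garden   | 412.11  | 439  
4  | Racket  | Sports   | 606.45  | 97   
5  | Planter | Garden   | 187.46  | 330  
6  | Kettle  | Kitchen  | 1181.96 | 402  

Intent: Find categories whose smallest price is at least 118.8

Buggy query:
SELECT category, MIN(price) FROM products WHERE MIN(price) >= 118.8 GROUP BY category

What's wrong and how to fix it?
Bug: MIN() in WHERE is a misuse of aggregate

Fix: Replace WHERE with HAVING after the GROUP BY

Corrected query:
SELECT category, MIN(price) FROM products GROUP BY category HAVING MIN(price) >= 118.8

Result:
category | MIN(price)
---------+-----------
Garden   | 187.46    
Kitchen  | 1027.59   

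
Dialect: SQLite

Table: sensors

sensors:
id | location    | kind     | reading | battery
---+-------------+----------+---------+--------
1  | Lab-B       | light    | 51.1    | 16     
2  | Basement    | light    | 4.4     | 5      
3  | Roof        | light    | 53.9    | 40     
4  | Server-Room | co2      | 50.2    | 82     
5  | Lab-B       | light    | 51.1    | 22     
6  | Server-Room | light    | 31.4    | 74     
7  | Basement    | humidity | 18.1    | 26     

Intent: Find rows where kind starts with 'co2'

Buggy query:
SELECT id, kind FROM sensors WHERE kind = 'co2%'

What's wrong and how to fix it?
Bug: Wildcards only work with LIKE; '=' treats '%' as a literal character

Fix: Replace '=' with LIKE so 'co2%' is treated as a pattern

Corrected query:
SELECT id, kind FROM sensors WHERE kind LIKE 'co2%'

Result:
id | kind
---+-----
4  | co2 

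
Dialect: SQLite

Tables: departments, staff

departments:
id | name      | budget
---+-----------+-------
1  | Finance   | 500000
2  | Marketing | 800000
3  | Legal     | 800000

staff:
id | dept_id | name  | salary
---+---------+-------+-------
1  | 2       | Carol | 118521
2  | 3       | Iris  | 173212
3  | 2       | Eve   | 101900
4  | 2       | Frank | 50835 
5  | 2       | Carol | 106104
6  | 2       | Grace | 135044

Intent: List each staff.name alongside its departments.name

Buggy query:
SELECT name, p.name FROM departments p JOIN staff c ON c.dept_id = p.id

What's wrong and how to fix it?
Bug: 'name' exists in both joined tables, so the database can't tell which one is meant

Fix: Prefix ambiguous columns with the table alias

Corrected query:
SELECT c.name, p.name FROM departments p JOIN staff c ON c.dept_id = p.id

Result:
name  | name     
------+----------
Carol | Marketing
Iris  | Legal    
Eve   | Marketing
Frank | Marketing
Carol | Marketing
Grace | Marketing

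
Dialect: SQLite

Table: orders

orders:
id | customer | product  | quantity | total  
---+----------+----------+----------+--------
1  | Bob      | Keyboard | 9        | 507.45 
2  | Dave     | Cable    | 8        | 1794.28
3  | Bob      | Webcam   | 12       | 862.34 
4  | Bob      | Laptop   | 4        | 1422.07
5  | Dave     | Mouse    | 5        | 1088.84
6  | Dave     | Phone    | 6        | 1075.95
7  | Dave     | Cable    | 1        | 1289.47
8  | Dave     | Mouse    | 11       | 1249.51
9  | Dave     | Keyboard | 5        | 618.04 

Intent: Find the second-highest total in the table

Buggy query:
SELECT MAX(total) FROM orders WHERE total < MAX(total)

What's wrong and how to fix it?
Bug: The inner MAX is an aggregate inside WHERE, which is not allowed

Fix: Put the inner MAX in a scalar subquery

Corrected query:
SELECT MAX(total) FROM orders WHERE total < (SELECT MAX(total) FROM orders)

Result:
MAX(total)
----------
1422.07   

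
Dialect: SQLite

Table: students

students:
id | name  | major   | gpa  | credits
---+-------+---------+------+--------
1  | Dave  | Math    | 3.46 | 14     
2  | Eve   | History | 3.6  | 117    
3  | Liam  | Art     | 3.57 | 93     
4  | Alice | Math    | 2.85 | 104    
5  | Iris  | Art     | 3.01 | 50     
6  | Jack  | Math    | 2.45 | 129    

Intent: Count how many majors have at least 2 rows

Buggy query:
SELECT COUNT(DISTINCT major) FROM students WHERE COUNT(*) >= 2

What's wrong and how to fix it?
Bug: WHERE filters individual rows, not groups, so a group-level COUNT is invalid there

Fix: Use a subquery that GROUPs and filters with HAVING, then count its rows

Corrected query:
SELECT COUNT(*) FROM (SELECT major FROM students GROUP BY major HAVING COUNT(*) >= 2)

Result:
COUNT(*)
--------
2       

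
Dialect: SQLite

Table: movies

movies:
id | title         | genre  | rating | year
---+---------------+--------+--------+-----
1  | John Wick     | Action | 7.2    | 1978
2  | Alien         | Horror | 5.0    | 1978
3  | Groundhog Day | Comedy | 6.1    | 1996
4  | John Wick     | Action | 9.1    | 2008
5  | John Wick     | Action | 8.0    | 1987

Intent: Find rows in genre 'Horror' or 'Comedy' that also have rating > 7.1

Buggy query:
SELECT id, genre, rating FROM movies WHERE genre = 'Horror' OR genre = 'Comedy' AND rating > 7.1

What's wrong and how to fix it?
Bug: Without parentheses, AND is evaluated before OR, so the rating filter only applies to the 'Comedy' branch

Fix: Add parentheses around the OR so the AND applies to both alternatives

Corrected query:
SELECT id, genre, rating FROM movies WHERE (genre = 'Horror' OR genre = 'Comedy') AND rating > 7.1

Result:
(no rows)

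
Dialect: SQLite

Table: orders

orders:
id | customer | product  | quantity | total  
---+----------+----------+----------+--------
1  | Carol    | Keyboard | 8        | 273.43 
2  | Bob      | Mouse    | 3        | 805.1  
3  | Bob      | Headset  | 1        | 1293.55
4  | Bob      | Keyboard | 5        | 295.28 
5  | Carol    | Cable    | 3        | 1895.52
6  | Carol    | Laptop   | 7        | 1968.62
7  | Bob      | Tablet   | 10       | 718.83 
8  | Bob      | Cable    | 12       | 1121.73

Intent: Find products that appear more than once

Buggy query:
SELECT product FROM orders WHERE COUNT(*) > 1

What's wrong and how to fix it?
Bug: WHERE can't reference COUNT(*); aggregates are computed after WHERE

Fix: Group first, then use HAVING for the count condition

Corrected query:
SELECT product FROM orders GROUP BY product HAVING COUNT(*) > 1

Result:
product 
--------
Cable   
Keyboard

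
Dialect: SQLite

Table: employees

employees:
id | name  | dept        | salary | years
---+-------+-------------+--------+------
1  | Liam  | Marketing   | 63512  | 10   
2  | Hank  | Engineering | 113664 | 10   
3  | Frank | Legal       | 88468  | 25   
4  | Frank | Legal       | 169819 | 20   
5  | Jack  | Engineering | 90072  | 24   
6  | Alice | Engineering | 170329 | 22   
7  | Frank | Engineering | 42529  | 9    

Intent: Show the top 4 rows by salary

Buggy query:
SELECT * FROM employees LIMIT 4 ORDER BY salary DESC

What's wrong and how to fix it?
Bug: LIMIT must come after ORDER BY

Fix: Sort with ORDER BY, then apply LIMIT

Corrected query:
SELECT * FROM employees ORDER BY salary DESC LIMIT 4

Result:
id | name  | dept        | salary | years
---+-------+-------------+--------+------
6  | Alice | Engineering | 170329 | 22   
4  | Frank | Legal       | 169819 | 20   
2  | Hank  | Engineering | 113664 | 10   
5  | Jack  | Engineering | 90072  | 24   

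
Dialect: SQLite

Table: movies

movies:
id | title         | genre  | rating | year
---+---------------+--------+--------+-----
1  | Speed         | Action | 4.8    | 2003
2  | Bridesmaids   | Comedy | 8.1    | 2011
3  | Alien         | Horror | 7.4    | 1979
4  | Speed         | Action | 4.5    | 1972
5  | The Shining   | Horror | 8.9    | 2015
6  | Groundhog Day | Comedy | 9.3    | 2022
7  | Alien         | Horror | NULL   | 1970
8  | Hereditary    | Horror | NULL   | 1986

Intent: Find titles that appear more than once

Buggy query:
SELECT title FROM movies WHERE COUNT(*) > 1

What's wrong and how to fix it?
Bug: WHERE can't reference COUNT(*); aggregates are computed after WHERE

Fix: Group first, then use HAVING for the count condition

Corrected query:
SELECT title FROM movies GROUP BY title HAVING COUNT(*) > 1

Result:
title
-----
Alien
Speed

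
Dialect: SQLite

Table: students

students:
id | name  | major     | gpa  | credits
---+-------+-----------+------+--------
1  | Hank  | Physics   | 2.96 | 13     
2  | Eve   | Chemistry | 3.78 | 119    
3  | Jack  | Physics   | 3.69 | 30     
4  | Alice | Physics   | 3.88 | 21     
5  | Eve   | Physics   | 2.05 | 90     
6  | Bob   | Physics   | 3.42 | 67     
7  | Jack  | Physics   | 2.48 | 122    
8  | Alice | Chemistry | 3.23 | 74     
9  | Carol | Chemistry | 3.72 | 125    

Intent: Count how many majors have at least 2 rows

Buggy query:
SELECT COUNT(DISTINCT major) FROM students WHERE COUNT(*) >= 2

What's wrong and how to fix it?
Bug: WHERE filters individual rows, not groups, so a group-level COUNT is invalid there

Fix: Use a subquery that GROUPs and filters with HAVING, then count its rows

Corrected query:
SELECT COUNT(*) FROM (SELECT major FROM students GROUP BY major HAVING COUNT(*) >= 2)

Result:
COUNT(*)
--------
2       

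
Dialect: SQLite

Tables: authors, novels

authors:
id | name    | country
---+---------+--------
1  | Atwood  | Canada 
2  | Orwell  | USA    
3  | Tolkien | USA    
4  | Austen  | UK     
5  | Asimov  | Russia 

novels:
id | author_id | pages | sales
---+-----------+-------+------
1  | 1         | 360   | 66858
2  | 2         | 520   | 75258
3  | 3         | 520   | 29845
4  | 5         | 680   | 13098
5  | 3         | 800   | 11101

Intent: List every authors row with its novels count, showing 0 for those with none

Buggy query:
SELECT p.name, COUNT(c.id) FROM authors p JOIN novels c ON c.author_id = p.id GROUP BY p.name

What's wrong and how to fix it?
Bug: An inner join excludes parents with zero children

Fix: Switch to LEFT JOIN to retain unmatched parent rows

Corrected query:
SELECT p.name, COUNT(c.id) FROM authors p LEFT JOIN novels c ON c.author_id = p.id GROUP BY p.name

Result:
name    | COUNT(c.id)
--------+------------
Asimov  | 1          
Atwood  | 1          
Austen  | 0          
Orwell  | 1          
Tolkien | 2          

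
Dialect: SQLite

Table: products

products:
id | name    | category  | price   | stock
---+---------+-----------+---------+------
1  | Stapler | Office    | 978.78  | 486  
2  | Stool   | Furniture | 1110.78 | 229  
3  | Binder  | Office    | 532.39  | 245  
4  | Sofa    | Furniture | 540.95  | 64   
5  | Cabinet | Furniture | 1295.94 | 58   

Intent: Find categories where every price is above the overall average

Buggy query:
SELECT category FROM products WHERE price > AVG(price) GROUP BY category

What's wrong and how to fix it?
Bug: WHERE evaluates per row before aggregation, so AVG() is unavailable

Fix: Compute the overall average in a scalar subquery and compare each group's MIN against it in HAVING

Corrected query:
SELECT category FROM products GROUP BY category HAVING MIN(price) > (SELECT AVG(price) FROM products)

Result:
(no rows)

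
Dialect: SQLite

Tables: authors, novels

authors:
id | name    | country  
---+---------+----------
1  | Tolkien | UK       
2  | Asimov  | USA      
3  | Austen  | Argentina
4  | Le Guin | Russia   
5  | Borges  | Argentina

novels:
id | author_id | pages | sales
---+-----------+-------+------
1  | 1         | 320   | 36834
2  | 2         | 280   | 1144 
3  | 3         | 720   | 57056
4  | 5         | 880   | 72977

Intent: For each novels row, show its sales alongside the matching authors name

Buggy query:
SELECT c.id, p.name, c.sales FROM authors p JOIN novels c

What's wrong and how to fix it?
Bug: Missing join condition: each novels row is matched to all authors rows instead of just its own

Fix: Specify the join condition linking the foreign key to the parent id

Corrected query:
SELECT c.id, p.name, c.sales FROM authors p JOIN novels c ON c.author_id = p.id

Result:
id | name    | sales
---+---------+------
1  | Tolkien | 36834
2  | Asimov  | 1144 
3  | Austen  | 57056
4  | Borges  | 72977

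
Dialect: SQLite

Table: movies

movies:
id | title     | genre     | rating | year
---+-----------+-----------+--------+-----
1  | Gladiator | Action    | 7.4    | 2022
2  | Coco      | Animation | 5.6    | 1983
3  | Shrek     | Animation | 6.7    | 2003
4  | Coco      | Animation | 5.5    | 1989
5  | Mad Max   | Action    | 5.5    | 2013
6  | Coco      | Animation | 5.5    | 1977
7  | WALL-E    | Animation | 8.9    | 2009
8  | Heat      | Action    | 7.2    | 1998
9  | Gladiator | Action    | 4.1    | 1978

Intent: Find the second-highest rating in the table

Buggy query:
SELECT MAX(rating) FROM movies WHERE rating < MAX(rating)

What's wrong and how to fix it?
Bug: MAX(rating) on the right of the comparison is an aggregate-in-WHERE error

Fix: Compute the overall MAX in a subquery, then take MAX of rows below it

Corrected query:
SELECT MAX(rating) FROM movies WHERE rating < (SELECT MAX(rating) FROM movies)

Result:
MAX(rating)
-----------
7.4        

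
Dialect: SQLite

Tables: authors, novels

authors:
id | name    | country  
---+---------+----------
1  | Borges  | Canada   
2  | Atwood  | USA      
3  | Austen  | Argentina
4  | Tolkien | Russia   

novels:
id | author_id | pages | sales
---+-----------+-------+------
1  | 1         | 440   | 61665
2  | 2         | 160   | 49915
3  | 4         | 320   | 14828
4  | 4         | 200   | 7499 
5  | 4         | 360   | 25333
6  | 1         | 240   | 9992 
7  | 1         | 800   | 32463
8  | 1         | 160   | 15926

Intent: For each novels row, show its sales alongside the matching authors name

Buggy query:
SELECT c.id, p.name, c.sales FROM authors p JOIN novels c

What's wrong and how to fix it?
Bug: JOIN with no ON clause produces a cartesian product; every novels row pairs with every authors row

Fix: Add ON c.author_id = p.id to the JOIN

Corrected query:
SELECT c.id, p.name, c.sales FROM authors p JOIN novels c ON c.author_id = p.id

Result:
id | name    | sales
---+---------+------
1  | Borges  | 61665
2  | Atwood  | 49915
3  | Tolkien | 14828
4  | Tolkien | 7499 
5  | Tolkien | 25333
6  | Borges  | 9992 
7  | Borges  | 32463
8  | Borges  | 15926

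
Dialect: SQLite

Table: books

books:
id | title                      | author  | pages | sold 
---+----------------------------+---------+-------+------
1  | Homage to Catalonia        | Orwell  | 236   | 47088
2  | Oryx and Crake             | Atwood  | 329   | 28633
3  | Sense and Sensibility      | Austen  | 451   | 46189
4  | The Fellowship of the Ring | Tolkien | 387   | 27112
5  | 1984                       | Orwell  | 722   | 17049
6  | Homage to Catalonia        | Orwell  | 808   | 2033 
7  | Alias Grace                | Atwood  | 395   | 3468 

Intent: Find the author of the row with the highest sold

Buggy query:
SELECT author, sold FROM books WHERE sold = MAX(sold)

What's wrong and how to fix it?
Bug: MAX(sold) is an aggregate and cannot be used directly in WHERE

Fix: Wrap MAX in a scalar subquery so WHERE compares against a single value

Corrected query:
SELECT author, sold FROM books WHERE sold = (SELECT MAX(sold) FROM books)

Result:
author | sold 
-------+------
Orwell | 47088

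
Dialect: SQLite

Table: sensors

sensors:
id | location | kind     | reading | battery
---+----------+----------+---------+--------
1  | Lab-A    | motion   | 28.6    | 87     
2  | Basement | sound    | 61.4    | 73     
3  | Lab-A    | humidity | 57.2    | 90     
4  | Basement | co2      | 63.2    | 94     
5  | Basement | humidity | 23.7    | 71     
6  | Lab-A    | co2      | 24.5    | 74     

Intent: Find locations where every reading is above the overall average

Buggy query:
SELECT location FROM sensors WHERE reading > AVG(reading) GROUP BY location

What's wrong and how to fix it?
Bug: WHERE evaluates per row before aggregation, so AVG() is unavailable

Fix: Use a subquery for AVG and a HAVING MIN(...) filter so the condition holds for every row in the group

Corrected query:
SELECT location FROM sensors GROUP BY location HAVING MIN(reading) > (SELECT AVG(reading) FROM sensors)

Result:
(no rows)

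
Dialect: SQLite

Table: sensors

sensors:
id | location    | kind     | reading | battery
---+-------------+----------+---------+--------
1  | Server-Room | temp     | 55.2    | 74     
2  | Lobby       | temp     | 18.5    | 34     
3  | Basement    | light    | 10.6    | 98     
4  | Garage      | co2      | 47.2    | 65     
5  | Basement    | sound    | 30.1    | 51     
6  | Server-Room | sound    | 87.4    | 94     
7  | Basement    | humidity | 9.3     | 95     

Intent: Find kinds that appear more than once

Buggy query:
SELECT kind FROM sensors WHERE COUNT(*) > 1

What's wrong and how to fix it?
Bug: WHERE can't reference COUNT(*); aggregates are computed after WHERE

Fix: GROUP BY kind, then filter groups with HAVING COUNT(*) > 1

Corrected query:
SELECT kind FROM sensors GROUP BY kind HAVING COUNT(*) > 1

Result:
kind 
-----
sound
temp 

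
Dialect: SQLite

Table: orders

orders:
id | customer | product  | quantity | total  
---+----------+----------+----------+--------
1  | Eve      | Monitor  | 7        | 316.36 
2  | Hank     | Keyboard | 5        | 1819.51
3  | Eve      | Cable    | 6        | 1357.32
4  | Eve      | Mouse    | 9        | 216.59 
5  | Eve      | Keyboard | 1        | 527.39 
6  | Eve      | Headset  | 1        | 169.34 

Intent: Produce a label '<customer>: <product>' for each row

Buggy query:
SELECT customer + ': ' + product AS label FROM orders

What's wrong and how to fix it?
Bug: '+' is numeric addition; on text columns SQLite converts them to 0 instead of concatenating

Fix: Use the || operator for string concatenation

Corrected query:
SELECT customer || ': ' || product AS label FROM orders

Result:
label         
--------------
Eve: Monitor  
Hank: Keyboard
Eve: Cable    
Eve: Mouse    
Eve: Keyboard 
Eve: Headset  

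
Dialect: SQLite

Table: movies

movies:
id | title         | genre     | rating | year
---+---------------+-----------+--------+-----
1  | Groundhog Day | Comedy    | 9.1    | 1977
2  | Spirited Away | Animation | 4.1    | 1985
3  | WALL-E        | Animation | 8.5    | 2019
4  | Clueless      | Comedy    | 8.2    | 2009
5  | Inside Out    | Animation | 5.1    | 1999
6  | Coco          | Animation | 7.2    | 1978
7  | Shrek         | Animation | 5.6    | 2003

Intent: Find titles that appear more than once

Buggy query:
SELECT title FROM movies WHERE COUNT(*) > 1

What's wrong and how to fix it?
Bug: COUNT(*) is an aggregate and cannot be used in WHERE

Fix: Group first, then use HAVING for the count condition

Corrected query:
SELECT title FROM movies GROUP BY title HAVING COUNT(*) > 1

Result:
(no rows)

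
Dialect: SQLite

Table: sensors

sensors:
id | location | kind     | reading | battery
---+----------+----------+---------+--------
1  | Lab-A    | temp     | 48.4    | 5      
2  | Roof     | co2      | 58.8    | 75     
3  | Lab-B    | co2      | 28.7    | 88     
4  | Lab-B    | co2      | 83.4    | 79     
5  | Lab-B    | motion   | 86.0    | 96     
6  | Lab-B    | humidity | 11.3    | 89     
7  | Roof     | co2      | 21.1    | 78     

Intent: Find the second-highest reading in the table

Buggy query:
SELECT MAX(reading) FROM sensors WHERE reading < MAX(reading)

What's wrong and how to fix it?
Bug: The inner MAX is an aggregate inside WHERE, which is not allowed

Fix: Compute the overall MAX in a subquery, then take MAX of rows below it

Corrected query:
SELECT MAX(reading) FROM sensors WHERE reading < (SELECT MAX(reading) FROM sensors)

Result:
MAX(reading)
------------
83.4        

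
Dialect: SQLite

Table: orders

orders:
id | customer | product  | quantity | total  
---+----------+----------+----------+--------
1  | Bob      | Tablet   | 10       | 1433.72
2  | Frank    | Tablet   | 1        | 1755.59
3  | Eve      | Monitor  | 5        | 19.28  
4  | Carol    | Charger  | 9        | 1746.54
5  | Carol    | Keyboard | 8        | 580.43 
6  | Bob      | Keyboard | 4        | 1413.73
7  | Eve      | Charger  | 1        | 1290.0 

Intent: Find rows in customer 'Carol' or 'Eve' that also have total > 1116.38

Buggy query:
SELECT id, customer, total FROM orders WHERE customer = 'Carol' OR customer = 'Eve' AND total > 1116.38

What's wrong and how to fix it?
Bug: Without parentheses, AND is evaluated before OR, so the total filter only applies to the 'Eve' branch

Fix: Group the OR with parentheses (or use IN), then AND the threshold

Corrected query:
SELECT id, customer, total FROM orders WHERE (customer = 'Carol' OR customer = 'Eve') AND total > 1116.38

Result:
id | customer | total  
---+----------+--------
4  | Carol    | 1746.54
7  | Eve      | 1290   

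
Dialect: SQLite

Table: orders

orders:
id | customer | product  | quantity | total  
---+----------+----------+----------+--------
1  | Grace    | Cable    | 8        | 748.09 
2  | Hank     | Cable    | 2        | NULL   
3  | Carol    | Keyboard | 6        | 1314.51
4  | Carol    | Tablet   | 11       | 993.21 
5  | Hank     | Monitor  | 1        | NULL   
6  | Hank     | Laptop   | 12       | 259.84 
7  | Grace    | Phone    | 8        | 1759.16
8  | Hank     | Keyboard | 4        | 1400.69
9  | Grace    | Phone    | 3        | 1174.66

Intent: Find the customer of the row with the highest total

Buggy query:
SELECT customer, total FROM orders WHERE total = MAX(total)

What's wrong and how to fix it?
Bug: MAX(total) is an aggregate and cannot be used directly in WHERE

Fix: Wrap MAX in a scalar subquery so WHERE compares against a single value

Corrected query:
SELECT customer, total FROM orders WHERE total = (SELECT MAX(total) FROM orders)

Result:
customer | total  
---------+--------
Grace    | 1759.16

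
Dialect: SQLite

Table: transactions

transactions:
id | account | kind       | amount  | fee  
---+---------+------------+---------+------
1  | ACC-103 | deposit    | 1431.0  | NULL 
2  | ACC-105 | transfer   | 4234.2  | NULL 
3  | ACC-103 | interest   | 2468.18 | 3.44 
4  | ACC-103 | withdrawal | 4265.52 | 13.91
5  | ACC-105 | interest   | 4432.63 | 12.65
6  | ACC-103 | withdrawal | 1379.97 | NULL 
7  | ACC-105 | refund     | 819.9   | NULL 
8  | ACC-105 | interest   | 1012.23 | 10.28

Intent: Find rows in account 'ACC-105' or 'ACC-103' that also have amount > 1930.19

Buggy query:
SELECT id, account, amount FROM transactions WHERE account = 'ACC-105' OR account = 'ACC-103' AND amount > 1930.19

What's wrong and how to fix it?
Bug: AND binds tighter than OR, so this parses as account = 'ACC-105' OR (account = 'ACC-103' AND amount > 1930.19)

Fix: Add parentheses around the OR so the AND applies to both alternatives

Corrected query:
SELECT id, account, amount FROM transactions WHERE (account = 'ACC-105' OR account = 'ACC-103') AND amount > 1930.19

Result:
id | account | amount 
---+---------+--------
2  | ACC-105 | 4234.2 
3  | ACC-103 | 2468.18
4  | ACC-103 | 4265.52
5  | ACC-105 | 4432.63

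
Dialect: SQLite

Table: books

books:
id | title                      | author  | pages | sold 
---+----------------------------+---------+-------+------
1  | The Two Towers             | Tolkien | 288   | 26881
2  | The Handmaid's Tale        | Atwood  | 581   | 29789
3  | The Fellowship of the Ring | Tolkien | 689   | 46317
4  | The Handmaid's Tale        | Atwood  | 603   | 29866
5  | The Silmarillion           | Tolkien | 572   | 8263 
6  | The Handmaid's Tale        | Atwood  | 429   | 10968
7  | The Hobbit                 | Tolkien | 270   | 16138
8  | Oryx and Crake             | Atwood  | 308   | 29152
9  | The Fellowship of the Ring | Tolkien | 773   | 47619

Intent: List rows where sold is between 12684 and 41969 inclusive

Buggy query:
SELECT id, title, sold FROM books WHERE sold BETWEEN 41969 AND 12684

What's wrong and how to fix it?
Bug: The bounds are reversed; BETWEEN a AND b requires a <= b to match anything

Fix: Swap the bounds so the smaller value comes first

Corrected query:
SELECT id, title, sold FROM books WHERE sold BETWEEN 12684 AND 41969

Result:
id | title               | sold 
---+---------------------+------
1  | The Two Towers      | 26881
2  | The Handmaid's Tale | 29789
4  | The Handmaid's Tale | 29866
7  | The Hobbit          | 16138
8  | Oryx and Crake      | 29152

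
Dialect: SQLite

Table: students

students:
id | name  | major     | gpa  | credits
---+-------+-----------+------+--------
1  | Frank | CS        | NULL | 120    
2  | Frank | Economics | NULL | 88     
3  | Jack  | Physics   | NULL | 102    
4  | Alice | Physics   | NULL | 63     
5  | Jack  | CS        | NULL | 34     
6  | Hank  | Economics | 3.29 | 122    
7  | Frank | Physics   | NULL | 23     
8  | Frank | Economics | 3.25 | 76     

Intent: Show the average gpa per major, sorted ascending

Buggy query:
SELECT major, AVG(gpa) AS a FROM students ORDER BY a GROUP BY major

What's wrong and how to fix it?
Bug: ORDER BY appears before GROUP BY; SQL clause order requires GROUP BY first

Fix: Move ORDER BY to the end, after GROUP BY

Corrected query:
SELECT major, AVG(gpa) AS a FROM students GROUP BY major ORDER BY a

Result:
major     | a   
----------+-----
CS        | NULL
Physics   | NULL
Economics | 3.27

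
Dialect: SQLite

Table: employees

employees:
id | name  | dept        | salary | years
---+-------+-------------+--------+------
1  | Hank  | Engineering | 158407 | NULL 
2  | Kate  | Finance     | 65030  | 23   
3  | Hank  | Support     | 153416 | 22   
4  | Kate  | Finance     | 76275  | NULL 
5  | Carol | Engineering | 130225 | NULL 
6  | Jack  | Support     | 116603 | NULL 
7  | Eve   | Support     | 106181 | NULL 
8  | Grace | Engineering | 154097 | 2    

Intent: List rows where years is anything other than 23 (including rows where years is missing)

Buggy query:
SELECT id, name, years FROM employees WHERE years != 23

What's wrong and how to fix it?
Bug: Inequality against NULL is unknown, not true; rows with NULL are dropped

Fix: Handle NULL separately with IS NULL alongside the inequality

Corrected query:
SELECT id, name, years FROM employees WHERE years != 23 OR years IS NULL

Result:
id | name  | years
---+-------+------
1  | Hank  | NULL 
3  | Hank  | 22   
4  | Kate  | NULL 
5  | Carol | NULL 
6  | Jack  | NULL 
7  | Eve   | NULL 
8  | Grace | 2    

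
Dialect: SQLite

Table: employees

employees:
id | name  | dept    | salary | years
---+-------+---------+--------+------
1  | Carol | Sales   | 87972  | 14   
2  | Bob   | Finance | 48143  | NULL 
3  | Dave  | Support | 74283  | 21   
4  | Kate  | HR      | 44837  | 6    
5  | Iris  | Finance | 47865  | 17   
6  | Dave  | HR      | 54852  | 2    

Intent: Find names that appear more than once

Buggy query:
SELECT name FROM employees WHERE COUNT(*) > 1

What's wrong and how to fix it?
Bug: WHERE can't reference COUNT(*); aggregates are computed after WHERE

Fix: GROUP BY name, then filter groups with HAVING COUNT(*) > 1

Corrected query:
SELECT name FROM employees GROUP BY name HAVING COUNT(*) > 1

Result:
name
----
Dave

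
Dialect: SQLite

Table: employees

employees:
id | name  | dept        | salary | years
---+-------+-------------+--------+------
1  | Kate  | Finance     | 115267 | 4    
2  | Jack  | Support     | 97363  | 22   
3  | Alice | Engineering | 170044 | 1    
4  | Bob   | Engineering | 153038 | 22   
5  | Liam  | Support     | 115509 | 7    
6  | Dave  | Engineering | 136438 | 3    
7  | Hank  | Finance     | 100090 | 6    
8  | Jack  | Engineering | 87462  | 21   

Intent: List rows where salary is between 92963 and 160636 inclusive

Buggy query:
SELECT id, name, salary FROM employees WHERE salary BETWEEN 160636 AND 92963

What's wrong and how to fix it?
Bug: BETWEEN expects the lower bound first; with 160636 AND 92963 the range is empty

Fix: Write BETWEEN 92963 AND 160636

Corrected query:
SELECT id, name, salary FROM employees WHERE salary BETWEEN 92963 AND 160636

Result:
id | name | salary
---+------+-------
1  | Kate | 115267
2  | Jack | 97363 
4  | Bob  | 153038
5  | Liam | 115509
6  | Dave | 136438
7  | Hank | 100090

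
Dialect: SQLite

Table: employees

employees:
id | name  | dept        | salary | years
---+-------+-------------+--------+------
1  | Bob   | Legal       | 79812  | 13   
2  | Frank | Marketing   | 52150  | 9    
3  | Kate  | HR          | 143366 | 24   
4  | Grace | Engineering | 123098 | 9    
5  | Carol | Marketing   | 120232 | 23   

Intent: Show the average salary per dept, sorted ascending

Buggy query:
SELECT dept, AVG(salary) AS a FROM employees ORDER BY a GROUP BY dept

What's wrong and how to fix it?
Bug: GROUP BY must precede ORDER BY

Fix: Reorder: SELECT … FROM … GROUP BY … ORDER BY …

Corrected query:
SELECT dept, AVG(salary) AS a FROM employees GROUP BY dept ORDER BY a

Result:
dept        | a     
------------+-------
Legal       | 79812 
Marketing   | 86191 
Engineering | 123098
HR          | 143366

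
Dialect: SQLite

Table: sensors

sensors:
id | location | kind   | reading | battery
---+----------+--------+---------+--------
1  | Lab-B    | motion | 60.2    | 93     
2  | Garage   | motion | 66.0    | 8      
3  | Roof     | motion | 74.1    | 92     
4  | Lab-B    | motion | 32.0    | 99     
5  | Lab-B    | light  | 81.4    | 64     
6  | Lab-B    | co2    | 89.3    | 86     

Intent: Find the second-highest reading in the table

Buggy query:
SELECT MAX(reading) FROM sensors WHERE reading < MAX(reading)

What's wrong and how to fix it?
Bug: The inner MAX is an aggregate inside WHERE, which is not allowed

Fix: Compute the overall MAX in a subquery, then take MAX of rows below it

Corrected query:
SELECT MAX(reading) FROM sensors WHERE reading < (SELECT MAX(reading) FROM sensors)

Result:
MAX(reading)
------------
81.4        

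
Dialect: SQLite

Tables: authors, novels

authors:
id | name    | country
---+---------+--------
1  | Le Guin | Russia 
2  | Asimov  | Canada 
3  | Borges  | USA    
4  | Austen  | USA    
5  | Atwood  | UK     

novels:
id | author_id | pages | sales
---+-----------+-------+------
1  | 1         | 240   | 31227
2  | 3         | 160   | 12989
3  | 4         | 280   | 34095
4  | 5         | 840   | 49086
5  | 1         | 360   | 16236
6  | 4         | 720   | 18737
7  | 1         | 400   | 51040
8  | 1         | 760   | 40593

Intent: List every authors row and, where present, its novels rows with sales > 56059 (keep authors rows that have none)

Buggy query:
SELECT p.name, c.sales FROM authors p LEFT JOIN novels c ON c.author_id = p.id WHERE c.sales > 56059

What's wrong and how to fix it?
Bug: Filtering c.sales in WHERE discards the NULL rows produced by LEFT JOIN, turning it into an inner join

Fix: Move the right-table condition into the ON clause so unmatched parents are kept

Corrected query:
SELECT p.name, c.sales FROM authors p LEFT JOIN novels c ON c.author_id = p.id AND c.sales > 56059

Result:
name    | sales
--------+------
Le Guin | NULL 
Asimov  | NULL 
Borges  | NULL 
Austen  | NULL 
Atwood  | NULL 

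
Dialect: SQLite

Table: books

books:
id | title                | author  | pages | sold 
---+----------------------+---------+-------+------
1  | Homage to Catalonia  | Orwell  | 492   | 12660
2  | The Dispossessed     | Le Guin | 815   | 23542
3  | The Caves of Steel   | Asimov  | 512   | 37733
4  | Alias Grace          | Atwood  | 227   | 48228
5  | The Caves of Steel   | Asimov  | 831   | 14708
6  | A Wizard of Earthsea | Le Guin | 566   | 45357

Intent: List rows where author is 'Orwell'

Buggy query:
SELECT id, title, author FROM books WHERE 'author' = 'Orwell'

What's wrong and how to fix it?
Bug: Single quotes denote string literals in SQL; the column name is being compared as a constant string

Fix: Reference the column as author without single quotes

Corrected query:
SELECT id, title, author FROM books WHERE author = 'Orwell'

Result:
id | title               | author
---+---------------------+-------
1  | Homage to Catalonia | Orwell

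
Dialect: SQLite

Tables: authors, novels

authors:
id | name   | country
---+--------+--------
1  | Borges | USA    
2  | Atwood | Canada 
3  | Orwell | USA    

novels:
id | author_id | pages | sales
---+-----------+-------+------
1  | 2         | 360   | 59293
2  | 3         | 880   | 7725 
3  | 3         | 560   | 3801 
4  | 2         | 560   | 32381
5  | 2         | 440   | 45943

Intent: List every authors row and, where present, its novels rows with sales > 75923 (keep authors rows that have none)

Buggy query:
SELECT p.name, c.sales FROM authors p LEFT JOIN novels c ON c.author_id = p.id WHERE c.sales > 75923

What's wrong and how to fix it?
Bug: Filtering c.sales in WHERE discards the NULL rows produced by LEFT JOIN, turning it into an inner join

Fix: Put 'c.sales > 75923' in the JOIN's ON clause instead of WHERE

Corrected query:
SELECT p.name, c.sales FROM authors p LEFT JOIN novels c ON c.author_id = p.id AND c.sales > 75923

Result:
name   | sales
-------+------
Borges | NULL 
Atwood | NULL 
Orwell | NULL 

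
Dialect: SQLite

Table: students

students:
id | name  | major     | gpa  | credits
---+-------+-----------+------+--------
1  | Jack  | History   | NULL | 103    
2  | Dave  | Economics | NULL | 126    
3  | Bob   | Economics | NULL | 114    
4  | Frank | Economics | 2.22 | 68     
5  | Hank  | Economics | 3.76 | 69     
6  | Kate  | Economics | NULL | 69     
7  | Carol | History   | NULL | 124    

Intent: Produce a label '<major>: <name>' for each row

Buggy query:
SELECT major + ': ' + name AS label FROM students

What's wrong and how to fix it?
Bug: '+' is numeric addition; on text columns SQLite converts them to 0 instead of concatenating

Fix: Replace + with || to concatenate text

Corrected query:
SELECT major || ': ' || name AS label FROM students

Result:
label           
----------------
History: Jack   
Economics: Dave 
Economics: Bob  
Economics: Frank
Economics: Hank 
Economics: Kate 
History: Carol  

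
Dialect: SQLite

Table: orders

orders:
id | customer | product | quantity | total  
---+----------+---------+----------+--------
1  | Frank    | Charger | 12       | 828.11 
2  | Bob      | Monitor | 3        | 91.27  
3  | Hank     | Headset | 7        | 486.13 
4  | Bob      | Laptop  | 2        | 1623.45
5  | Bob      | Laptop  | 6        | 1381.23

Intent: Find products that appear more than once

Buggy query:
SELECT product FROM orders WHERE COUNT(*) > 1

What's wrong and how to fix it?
Bug: COUNT(*) is an aggregate and cannot be used in WHERE

Fix: Group first, then use HAVING for the count condition

Corrected query:
SELECT product FROM orders GROUP BY product HAVING COUNT(*) > 1

Result:
product
-------
Laptop 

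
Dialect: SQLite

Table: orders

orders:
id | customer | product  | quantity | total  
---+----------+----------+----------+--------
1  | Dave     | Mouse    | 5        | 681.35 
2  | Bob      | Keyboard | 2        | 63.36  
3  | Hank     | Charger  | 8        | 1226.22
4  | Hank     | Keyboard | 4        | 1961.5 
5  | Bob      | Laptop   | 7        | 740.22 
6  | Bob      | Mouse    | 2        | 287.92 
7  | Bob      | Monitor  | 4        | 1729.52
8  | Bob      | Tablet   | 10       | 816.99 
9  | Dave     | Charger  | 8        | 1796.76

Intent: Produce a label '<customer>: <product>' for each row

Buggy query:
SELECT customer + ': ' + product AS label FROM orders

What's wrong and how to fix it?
Bug: SQLite uses || for string concatenation; + coerces text to numbers (yielding 0)

Fix: Replace + with || to concatenate text

Corrected query:
SELECT customer || ': ' || product AS label FROM orders

Result:
label         
--------------
Dave: Mouse   
Bob: Keyboard 
Hank: Charger 
Hank: Keyboard
Bob: Laptop   
Bob: Mouse    
Bob: Monitor  
Bob: Tablet   
Dave: Charger 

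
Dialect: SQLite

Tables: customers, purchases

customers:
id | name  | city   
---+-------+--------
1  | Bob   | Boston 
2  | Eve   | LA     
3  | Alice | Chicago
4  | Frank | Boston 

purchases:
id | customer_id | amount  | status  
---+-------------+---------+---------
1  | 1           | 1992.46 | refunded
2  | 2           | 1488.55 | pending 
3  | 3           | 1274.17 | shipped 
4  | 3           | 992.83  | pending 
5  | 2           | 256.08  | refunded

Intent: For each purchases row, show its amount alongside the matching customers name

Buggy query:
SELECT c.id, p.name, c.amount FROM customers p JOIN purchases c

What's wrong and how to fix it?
Bug: Missing join condition: each purchases row is matched to all customers rows instead of just its own

Fix: Add ON c.customer_id = p.id to the JOIN

Corrected query:
SELECT c.id, p.name, c.amount FROM customers p JOIN purchases c ON c.customer_id = p.id

Result:
id | name  | amount 
---+-------+--------
1  | Bob   | 1992.46
2  | Eve   | 1488.55
3  | Alice | 1274.17
4  | Alice | 992.83 
5  | Eve   | 256.08 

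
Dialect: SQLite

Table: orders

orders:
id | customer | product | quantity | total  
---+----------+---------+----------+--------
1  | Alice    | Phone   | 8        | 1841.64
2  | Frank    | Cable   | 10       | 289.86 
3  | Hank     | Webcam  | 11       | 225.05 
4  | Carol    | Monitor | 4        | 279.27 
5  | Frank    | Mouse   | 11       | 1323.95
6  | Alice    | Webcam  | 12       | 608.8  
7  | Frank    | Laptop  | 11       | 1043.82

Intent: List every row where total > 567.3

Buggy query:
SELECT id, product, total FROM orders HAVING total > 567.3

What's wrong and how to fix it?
Bug: HAVING filters the output of aggregation, but this query has no GROUP BY and no aggregate functions, so SQLite rejects it (HAVING clause on a non-aggregate query); the condition here is per row

Fix: Replace HAVING with WHERE since the condition applies to individual rows

Corrected query:
SELECT id, product, total FROM orders WHERE total > 567.3

Result:
id | product | total  
---+---------+--------
1  | Phone   | 1841.64
5  | Mouse   | 1323.95
6  | Webcam  | 608.8  
7  | Laptop  | 1043.82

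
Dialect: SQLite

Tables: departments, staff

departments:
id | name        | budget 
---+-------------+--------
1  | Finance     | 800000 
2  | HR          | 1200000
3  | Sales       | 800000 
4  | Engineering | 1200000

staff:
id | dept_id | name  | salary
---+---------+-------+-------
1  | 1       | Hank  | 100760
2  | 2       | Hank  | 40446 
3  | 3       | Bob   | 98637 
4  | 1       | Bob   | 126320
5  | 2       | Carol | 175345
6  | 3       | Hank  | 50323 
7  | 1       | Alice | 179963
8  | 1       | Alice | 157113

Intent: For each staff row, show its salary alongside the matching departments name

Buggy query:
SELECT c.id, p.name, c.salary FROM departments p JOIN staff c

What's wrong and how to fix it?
Bug: Missing join condition: each staff row is matched to all departments rows instead of just its own

Fix: Add ON c.dept_id = p.id to the JOIN

Corrected query:
SELECT c.id, p.name, c.salary FROM departments p JOIN staff c ON c.dept_id = p.id

Result:
id | name    | salary
---+---------+-------
1  | Finance | 100760
2  | HR      | 40446 
3  | Sales   | 98637 
4  | Finance | 126320
5  | HR      | 175345
6  | Sales   | 50323 
7  | Finance | 179963
8  | Finance | 157113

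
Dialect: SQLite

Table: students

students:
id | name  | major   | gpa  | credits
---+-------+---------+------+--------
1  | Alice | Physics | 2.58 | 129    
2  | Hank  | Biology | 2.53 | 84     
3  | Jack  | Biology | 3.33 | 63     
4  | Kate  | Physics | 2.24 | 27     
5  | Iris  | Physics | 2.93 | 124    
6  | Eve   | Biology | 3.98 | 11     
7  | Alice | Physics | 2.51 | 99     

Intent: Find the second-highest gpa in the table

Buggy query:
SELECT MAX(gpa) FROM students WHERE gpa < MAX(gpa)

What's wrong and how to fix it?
Bug: The inner MAX is an aggregate inside WHERE, which is not allowed

Fix: Put the inner MAX in a scalar subquery

Corrected query:
SELECT MAX(gpa) FROM students WHERE gpa < (SELECT MAX(gpa) FROM students)

Result:
MAX(gpa)
--------
3.33    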